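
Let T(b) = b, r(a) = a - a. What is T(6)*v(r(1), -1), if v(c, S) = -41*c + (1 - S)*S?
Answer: -12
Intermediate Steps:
r(a) = 0
v(c, S) = -41*c + S*(1 - S)
T(6)*v(r(1), -1) = 6*(-1 - 1*(-1)² - 41*0) = 6*(-1 - 1*1 + 0) = 6*(-1 - 1 + 0) = 6*(-2) = -12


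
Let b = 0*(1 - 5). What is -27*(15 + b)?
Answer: -405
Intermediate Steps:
b = 0 (b = 0*(-4) = 0)
-27*(15 + b) = -27*(15 + 0) = -27*15 = -405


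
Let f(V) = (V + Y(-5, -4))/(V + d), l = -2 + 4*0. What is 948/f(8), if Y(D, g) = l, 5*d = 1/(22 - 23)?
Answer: 6162/5 ≈ 1232.4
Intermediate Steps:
l = -2 (l = -2 + 0 = -2)
d = -⅕ (d = 1/(5*(22 - 23)) = (⅕)/(-1) = (⅕)*(-1) = -⅕ ≈ -0.20000)
Y(D, g) = -2
f(V) = (-2 + V)/(-⅕ + V) (f(V) = (V - 2)/(V - ⅕) = (-2 + V)/(-⅕ + V))
948/f(8) = 948/((5*(-2 + 8)/(-1 + 5*8))) = 948/((5*6/(-1 + 40))) = 948/((5*6/39)) = 948/((5*(1/39)*6)) = 948/(10/13) = 948*(13/10) = 6162/5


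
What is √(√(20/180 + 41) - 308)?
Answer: √(-2772 + 3*√370)/3 ≈ 17.366*I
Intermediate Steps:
√(√(20/180 + 41) - 308) = √(√(20*(1/180) + 41) - 308) = √(√(⅑ + 41) - 308) = √(√(370/9) - 308) = √(√370/3 - 308) = √(-308 + √370/3)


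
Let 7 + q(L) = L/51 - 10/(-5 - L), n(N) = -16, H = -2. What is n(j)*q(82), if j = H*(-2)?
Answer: 124880/1479 ≈ 84.435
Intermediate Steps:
j = 4 (j = -2*(-2) = 4)
q(L) = -7 - 10/(-5 - L) + L/51 (q(L) = -7 + (L/51 - 10/(-5 - L)) = -7 + (-10/(-5 - L) + L/51) = -7 - 10/(-5 - L) + L/51)
n(j)*q(82) = -16*(-1275 + 82² - 352*82)/(51*(5 + 82)) = -16*(-1275 + 6724 - 28864)/(51*87) = -16*(-23415)/(51*87) = -16*(-7805/1479) = 124880/1479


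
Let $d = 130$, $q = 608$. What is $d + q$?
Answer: $738$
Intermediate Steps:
$d + q = 130 + 608 = 738$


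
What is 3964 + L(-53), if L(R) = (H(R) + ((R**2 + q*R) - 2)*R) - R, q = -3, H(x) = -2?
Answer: -153183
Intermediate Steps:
L(R) = -2 - R + R*(-2 + R**2 - 3*R) (L(R) = (-2 + ((R**2 - 3*R) - 2)*R) - R = (-2 + (-2 + R**2 - 3*R)*R) - R = (-2 + R*(-2 + R**2 - 3*R)) - R = -2 - R + R*(-2 + R**2 - 3*R))
3964 + L(-53) = 3964 + (-2 + (-53)**3 - 3*(-53) - 3*(-53)**2) = 3964 + (-2 - 148877 + 159 - 3*2809) = 3964 + (-2 - 148877 + 159 - 8427) = 3964 - 157147 = -153183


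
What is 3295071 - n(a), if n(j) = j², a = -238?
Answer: 3238427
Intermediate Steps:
3295071 - n(a) = 3295071 - 1*(-238)² = 3295071 - 1*56644 = 3295071 - 56644 = 3238427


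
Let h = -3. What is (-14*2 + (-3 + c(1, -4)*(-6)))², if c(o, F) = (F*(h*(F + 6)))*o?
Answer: 30625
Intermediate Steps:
c(o, F) = F*o*(-18 - 3*F) (c(o, F) = (F*(-3*(F + 6)))*o = (F*(-3*(6 + F)))*o = (F*(-18 - 3*F))*o = F*o*(-18 - 3*F))
(-14*2 + (-3 + c(1, -4)*(-6)))² = (-14*2 + (-3 - 3*(-4)*1*(6 - 4)*(-6)))² = (-28 + (-3 - 3*(-4)*1*2*(-6)))² = (-28 + (-3 + 24*(-6)))² = (-28 + (-3 - 144))² = (-28 - 147)² = (-175)² = 30625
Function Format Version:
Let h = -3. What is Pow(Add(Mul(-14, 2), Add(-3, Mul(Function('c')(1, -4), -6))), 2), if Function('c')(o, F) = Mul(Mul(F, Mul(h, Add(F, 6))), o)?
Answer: 30625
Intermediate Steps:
Function('c')(o, F) = Mul(F, o, Add(-18, Mul(-3, F))) (Function('c')(o, F) = Mul(Mul(F, Mul(-3, Add(F, 6))), o) = Mul(Mul(F, Mul(-3, Add(6, F))), o) = Mul(Mul(F, Add(-18, Mul(-3, F))), o) = Mul(F, o, Add(-18, Mul(-3, F))))
Pow(Add(Mul(-14, 2), Add(-3, Mul(Function('c')(1, -4), -6))), 2) = Pow(Add(Mul(-14, 2), Add(-3, Mul(Mul(-3, -4, 1, Add(6, -4)), -6))), 2) = Pow(Add(-28, Add(-3, Mul(Mul(-3, -4, 1, 2), -6))), 2) = Pow(Add(-28, Add(-3, Mul(24, -6))), 2) = Pow(Add(-28, Add(-3, -144)), 2) = Pow(Add(-28, -147), 2) = Pow(-175, 2) = 30625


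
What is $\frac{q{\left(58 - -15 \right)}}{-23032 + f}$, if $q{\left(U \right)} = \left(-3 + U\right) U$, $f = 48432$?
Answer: $\frac{511}{2540} \approx 0.20118$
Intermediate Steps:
$q{\left(U \right)} = U \left(-3 + U\right)$
$\frac{q{\left(58 - -15 \right)}}{-23032 + f} = \frac{\left(58 - -15\right) \left(-3 + \left(58 - -15\right)\right)}{-23032 + 48432} = \frac{\left(58 + 15\right) \left(-3 + \left(58 + 15\right)\right)}{25400} = 73 \left(-3 + 73\right) \frac{1}{25400} = 73 \cdot 70 \cdot \frac{1}{25400} = 5110 \cdot \frac{1}{25400} = \frac{511}{2540}$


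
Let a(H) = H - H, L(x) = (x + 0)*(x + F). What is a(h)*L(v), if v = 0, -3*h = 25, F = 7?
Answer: 0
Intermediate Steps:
h = -25/3 (h = -⅓*25 = -25/3 ≈ -8.3333)
L(x) = x*(7 + x) (L(x) = (x + 0)*(x + 7) = x*(7 + x))
a(H) = 0
a(h)*L(v) = 0*(0*(7 + 0)) = 0*(0*7) = 0*0 = 0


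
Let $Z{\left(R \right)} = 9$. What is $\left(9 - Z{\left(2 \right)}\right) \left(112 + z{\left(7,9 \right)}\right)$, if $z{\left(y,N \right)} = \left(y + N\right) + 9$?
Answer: $0$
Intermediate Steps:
$z{\left(y,N \right)} = 9 + N + y$ ($z{\left(y,N \right)} = \left(N + y\right) + 9 = 9 + N + y$)
$\left(9 - Z{\left(2 \right)}\right) \left(112 + z{\left(7,9 \right)}\right) = \left(9 - 9\right) \left(112 + \left(9 + 9 + 7\right)\right) = \left(9 - 9\right) \left(112 + 25\right) = 0 \cdot 137 = 0$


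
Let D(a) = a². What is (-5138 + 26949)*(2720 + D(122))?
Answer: 383960844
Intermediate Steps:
(-5138 + 26949)*(2720 + D(122)) = (-5138 + 26949)*(2720 + 122²) = 21811*(2720 + 14884) = 21811*17604 = 383960844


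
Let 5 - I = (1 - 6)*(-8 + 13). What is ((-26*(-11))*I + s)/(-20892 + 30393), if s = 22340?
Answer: 30920/9501 ≈ 3.2544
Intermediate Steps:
I = 30 (I = 5 - (1 - 6)*(-8 + 13) = 5 - (-5)*5 = 5 - 1*(-25) = 5 + 25 = 30)
((-26*(-11))*I + s)/(-20892 + 30393) = (-26*(-11)*30 + 22340)/(-20892 + 30393) = (286*30 + 22340)/9501 = (8580 + 22340)*(1/9501) = 30920*(1/9501) = 30920/9501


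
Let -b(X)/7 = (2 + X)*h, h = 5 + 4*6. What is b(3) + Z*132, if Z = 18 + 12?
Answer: 2945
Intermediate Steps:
Z = 30
h = 29 (h = 5 + 24 = 29)
b(X) = -406 - 203*X (b(X) = -7*(2 + X)*29 = -7*(58 + 29*X) = -406 - 203*X)
b(3) + Z*132 = (-406 - 203*3) + 30*132 = (-406 - 609) + 3960 = -1015 + 3960 = 2945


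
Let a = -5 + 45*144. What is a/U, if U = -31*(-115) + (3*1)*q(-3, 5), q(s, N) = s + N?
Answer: 6475/3571 ≈ 1.8132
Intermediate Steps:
q(s, N) = N + s
a = 6475 (a = -5 + 6480 = 6475)
U = 3571 (U = -31*(-115) + (3*1)*(5 - 3) = 3565 + 3*2 = 3565 + 6 = 3571)
a/U = 6475/3571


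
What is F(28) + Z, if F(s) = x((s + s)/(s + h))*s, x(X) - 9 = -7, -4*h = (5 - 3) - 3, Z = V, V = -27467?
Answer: -27411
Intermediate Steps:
Z = -27467
h = 1/4 (h = -((5 - 3) - 3)/4 = -(2 - 3)/4 = -1/4*(-1) = 1/4 ≈ 0.25000)
x(X) = 2 (x(X) = 9 - 7 = 2)
F(s) = 2*s
F(28) + Z = 2*28 - 27467 = 56 - 27467 = -27411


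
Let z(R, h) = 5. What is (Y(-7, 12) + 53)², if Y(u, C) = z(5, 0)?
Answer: 3364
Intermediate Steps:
Y(u, C) = 5
(Y(-7, 12) + 53)² = (5 + 53)² = 58² = 3364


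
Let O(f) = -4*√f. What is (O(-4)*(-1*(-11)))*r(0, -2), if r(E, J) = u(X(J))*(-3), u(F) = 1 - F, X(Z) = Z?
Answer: 792*I ≈ 792.0*I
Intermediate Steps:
r(E, J) = -3 + 3*J (r(E, J) = (1 - J)*(-3) = -3 + 3*J)
(O(-4)*(-1*(-11)))*r(0, -2) = ((-8*I)*(-1*(-11)))*(-3 + 3*(-2)) = (-8*I*11)*(-3 - 6) = (-8*I*11)*(-9) = -88*I*(-9) = 792*I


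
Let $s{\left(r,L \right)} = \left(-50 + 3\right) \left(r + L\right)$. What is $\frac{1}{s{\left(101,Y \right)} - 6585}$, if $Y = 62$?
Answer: $- \frac{1}{14246} \approx -7.0195 \cdot 10^{-5}$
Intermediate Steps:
$s{\left(r,L \right)} = - 47 L - 47 r$ ($s{\left(r,L \right)} = - 47 \left(L + r\right) = - 47 L - 47 r$)
$\frac{1}{s{\left(101,Y \right)} - 6585} = \frac{1}{\left(\left(-47\right) 62 - 4747\right) - 6585} = \frac{1}{\left(-2914 - 4747\right) - 6585} = \frac{1}{-7661 - 6585} = \frac{1}{-14246} = - \frac{1}{14246}$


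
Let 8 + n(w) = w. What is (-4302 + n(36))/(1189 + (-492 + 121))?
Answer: -2137/409 ≈ -5.2249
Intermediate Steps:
n(w) = -8 + w
(-4302 + n(36))/(1189 + (-492 + 121)) = (-4302 + (-8 + 36))/(1189 + (-492 + 121)) = (-4302 + 28)/(1189 - 371) = -4274/818 = -4274*1/818 = -2137/409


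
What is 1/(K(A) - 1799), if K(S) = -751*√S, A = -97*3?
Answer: I/(-1799*I + 751*√291) ≈ -1.0749e-5 + 7.6548e-5*I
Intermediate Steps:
A = -291
1/(K(A) - 1799) = 1/(-751*I*√291 - 1799) = 1/(-1799 - 751*I*√291)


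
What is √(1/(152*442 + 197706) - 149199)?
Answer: I*√10468803278343010/264890 ≈ 386.26*I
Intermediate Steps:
√(1/(152*442 + 197706) - 149199) = √(1/(67184 + 197706) - 149199) = √(1/264890 - 149199) = √(-39521323109/264890) = I*√10468803278343010/264890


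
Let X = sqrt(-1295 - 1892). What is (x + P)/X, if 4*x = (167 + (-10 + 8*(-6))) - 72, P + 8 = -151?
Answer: 599*I*sqrt(3187)/12748 ≈ 2.6526*I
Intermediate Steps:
P = -159 (P = -8 - 151 = -159)
x = 37/4 (x = ((167 + (-10 + 8*(-6))) - 72)/4 = ((167 + (-10 - 48)) - 72)/4 = ((167 - 58) - 72)/4 = (109 - 72)/4 = (1/4)*37 = 37/4 ≈ 9.2500)
X = I*sqrt(3187) (X = sqrt(-3187) = I*sqrt(3187) ≈ 56.453*I)
(x + P)/X = (37/4 - 159)/((I*sqrt(3187))) = -(-599)*I*sqrt(3187)/12748 = 599*I*sqrt(3187)/12748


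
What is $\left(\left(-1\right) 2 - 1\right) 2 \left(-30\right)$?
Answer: $180$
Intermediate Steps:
$\left(\left(-1\right) 2 - 1\right) 2 \left(-30\right) = \left(-2 - 1\right) 2 \left(-30\right) = \left(-3\right) 2 \left(-30\right) = \left(-6\right) \left(-30\right) = 180$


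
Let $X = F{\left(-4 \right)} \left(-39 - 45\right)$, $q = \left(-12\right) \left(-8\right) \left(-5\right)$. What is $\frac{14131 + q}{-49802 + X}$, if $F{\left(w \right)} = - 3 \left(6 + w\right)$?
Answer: $- \frac{13651}{49298} \approx -0.27691$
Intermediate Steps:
$F{\left(w \right)} = -18 - 3 w$
$q = -480$ ($q = 96 \left(-5\right) = -480$)
$X = 504$ ($X = \left(-18 - -12\right) \left(-39 - 45\right) = \left(-18 + 12\right) \left(-39 - 45\right) = \left(-6\right) \left(-84\right) = 504$)
$\frac{14131 + q}{-49802 + X} = \frac{14131 - 480}{-49802 + 504} = \frac{13651}{-49298} = 13651 \left(- \frac{1}{49298}\right) = - \frac{13651}{49298}$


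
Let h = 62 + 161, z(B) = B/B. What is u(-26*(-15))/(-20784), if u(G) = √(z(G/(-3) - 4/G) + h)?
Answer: -√14/5196 ≈ -0.00072010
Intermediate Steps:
z(B) = 1
h = 223
u(G) = 4*√14 (u(G) = √(1 + 223) = √224 = 4*√14)
u(-26*(-15))/(-20784) = (4*√14)/(-20784) = (4*√14)*(-1/20784) = -√14/5196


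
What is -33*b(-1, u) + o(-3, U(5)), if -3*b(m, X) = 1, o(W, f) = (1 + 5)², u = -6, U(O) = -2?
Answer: 47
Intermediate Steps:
o(W, f) = 36 (o(W, f) = 6² = 36)
b(m, X) = -⅓ (b(m, X) = -⅓*1 = -⅓)
-33*b(-1, u) + o(-3, U(5)) = -33*(-⅓) + 36 = 11 + 36 = 47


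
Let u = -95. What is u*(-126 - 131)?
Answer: 24415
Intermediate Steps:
u*(-126 - 131) = -95*(-126 - 131) = -95*(-257) = 24415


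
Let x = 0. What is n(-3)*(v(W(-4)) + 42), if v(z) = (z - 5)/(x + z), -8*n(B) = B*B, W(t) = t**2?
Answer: -6147/128 ≈ -48.023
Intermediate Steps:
n(B) = -B**2/8 (n(B) = -B*B/8 = -B**2/8)
v(z) = (-5 + z)/z (v(z) = (z - 5)/(0 + z) = (-5 + z)/z)
n(-3)*(v(W(-4)) + 42) = (-1/8*(-3)**2)*((-5 + (-4)**2)/((-4)**2) + 42) = (-1/8*9)*((-5 + 16)/16 + 42) = -9*((1/16)*11 + 42)/8 = -9*(11/16 + 42)/8 = -9/8*683/16 = -6147/128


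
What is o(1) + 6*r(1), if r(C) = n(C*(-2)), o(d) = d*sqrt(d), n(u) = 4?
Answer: 25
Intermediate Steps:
o(d) = d**(3/2)
r(C) = 4
o(1) + 6*r(1) = 1**(3/2) + 6*4 = 1 + 24 = 25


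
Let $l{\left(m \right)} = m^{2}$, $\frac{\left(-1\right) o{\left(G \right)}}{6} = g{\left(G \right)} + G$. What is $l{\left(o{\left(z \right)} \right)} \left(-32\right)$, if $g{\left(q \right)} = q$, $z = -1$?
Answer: $-4608$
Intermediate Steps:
$o{\left(G \right)} = - 12 G$ ($o{\left(G \right)} = - 6 \left(G + G\right) = - 6 \cdot 2 G = - 12 G$)
$l{\left(o{\left(z \right)} \right)} \left(-32\right) = \left(\left(-12\right) \left(-1\right)\right)^{2} \left(-32\right) = 12^{2} \left(-32\right) = 144 \left(-32\right) = -4608$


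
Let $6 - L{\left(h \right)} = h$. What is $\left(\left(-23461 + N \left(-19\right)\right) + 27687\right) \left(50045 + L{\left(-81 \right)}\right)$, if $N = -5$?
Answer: $216620372$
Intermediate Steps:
$L{\left(h \right)} = 6 - h$
$\left(\left(-23461 + N \left(-19\right)\right) + 27687\right) \left(50045 + L{\left(-81 \right)}\right) = \left(\left(-23461 - -95\right) + 27687\right) \left(50045 + \left(6 - -81\right)\right) = \left(\left(-23461 + 95\right) + 27687\right) \left(50045 + \left(6 + 81\right)\right) = \left(-23366 + 27687\right) \left(50045 + 87\right) = 4321 \cdot 50132 = 216620372$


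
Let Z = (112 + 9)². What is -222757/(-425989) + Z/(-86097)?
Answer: 1176527680/3334215903 ≈ 0.35286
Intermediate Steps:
Z = 14641 (Z = 121² = 14641)
-222757/(-425989) + Z/(-86097) = -222757/(-425989) + 14641/(-86097) = -222757*(-1/425989) + 14641*(-1/86097) = 222757/425989 - 1331/7827 = 1176527680/3334215903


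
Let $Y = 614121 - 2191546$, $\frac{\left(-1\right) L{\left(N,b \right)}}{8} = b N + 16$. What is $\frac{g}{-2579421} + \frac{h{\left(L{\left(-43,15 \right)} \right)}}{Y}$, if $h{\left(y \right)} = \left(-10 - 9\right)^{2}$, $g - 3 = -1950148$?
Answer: $\frac{3075276305644}{4068843170925} \approx 0.75581$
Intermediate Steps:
$L{\left(N,b \right)} = -128 - 8 N b$ ($L{\left(N,b \right)} = - 8 \left(b N + 16\right) = - 8 \left(N b + 16\right) = - 8 \left(16 + N b\right) = -128 - 8 N b$)
$Y = -1577425$
$g = -1950145$ ($g = 3 - 1950148 = -1950145$)
$h{\left(y \right)} = 361$ ($h{\left(y \right)} = \left(-19\right)^{2} = 361$)
$\frac{g}{-2579421} + \frac{h{\left(L{\left(-43,15 \right)} \right)}}{Y} = - \frac{1950145}{-2579421} + \frac{361}{-1577425} = \left(-1950145\right) \left(- \frac{1}{2579421}\right) + 361 \left(- \frac{1}{1577425}\right) = \frac{1950145}{2579421} - \frac{361}{1577425} = \frac{3075276305644}{4068843170925}$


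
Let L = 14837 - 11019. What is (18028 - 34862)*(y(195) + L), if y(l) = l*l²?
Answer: -124886277962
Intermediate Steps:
L = 3818
y(l) = l³
(18028 - 34862)*(y(195) + L) = (18028 - 34862)*(195³ + 3818) = -16834*(7414875 + 3818) = -16834*7418693 = -124886277962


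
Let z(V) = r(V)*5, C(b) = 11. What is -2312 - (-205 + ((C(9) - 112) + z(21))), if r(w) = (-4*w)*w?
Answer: 6814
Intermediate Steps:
r(w) = -4*w²
z(V) = -20*V² (z(V) = -4*V²*5 = -20*V²)
-2312 - (-205 + ((C(9) - 112) + z(21))) = -2312 - (-205 + ((11 - 112) - 20*21²)) = -2312 - (-205 + (-101 - 20*441)) = -2312 - (-205 + (-101 - 8820)) = -2312 - (-205 - 8921) = -2312 - 1*(-9126) = -2312 + 9126 = 6814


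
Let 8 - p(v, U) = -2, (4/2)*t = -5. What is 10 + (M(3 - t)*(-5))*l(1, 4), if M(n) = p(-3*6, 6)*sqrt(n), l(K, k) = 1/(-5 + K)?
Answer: 10 + 25*sqrt(22)/4 ≈ 39.315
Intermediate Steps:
t = -5/2 (t = (1/2)*(-5) = -5/2 ≈ -2.5000)
p(v, U) = 10 (p(v, U) = 8 - 1*(-2) = 8 + 2 = 10)
M(n) = 10*sqrt(n)
10 + (M(3 - t)*(-5))*l(1, 4) = 10 + ((10*sqrt(3 - 1*(-5/2)))*(-5))/(-5 + 1) = 10 + ((10*sqrt(3 + 5/2))*(-5))/(-4) = 10 + ((10*sqrt(11/2))*(-5))*(-1/4) = 10 + ((10*(sqrt(22)/2))*(-5))*(-1/4) = 10 + ((5*sqrt(22))*(-5))*(-1/4) = 10 - 25*sqrt(22)*(-1/4) = 10 + 25*sqrt(22)/4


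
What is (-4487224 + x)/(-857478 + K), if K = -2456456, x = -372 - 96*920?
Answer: 11614/8411 ≈ 1.3808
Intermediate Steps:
x = -88692 (x = -372 - 88320 = -88692)
(-4487224 + x)/(-857478 + K) = (-4487224 - 88692)/(-857478 - 2456456) = -4575916/(-3313934) = -4575916*(-1/3313934) = 11614/8411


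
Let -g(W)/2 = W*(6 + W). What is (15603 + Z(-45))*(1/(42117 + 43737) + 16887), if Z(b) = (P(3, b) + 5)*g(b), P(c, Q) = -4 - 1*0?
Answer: 5844210307469/28618 ≈ 2.0421e+8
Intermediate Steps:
P(c, Q) = -4 (P(c, Q) = -4 + 0 = -4)
g(W) = -2*W*(6 + W)
Z(b) = -2*b*(6 + b) (Z(b) = (-4 + 5)*(-2*b*(6 + b)) = 1*(-2*b*(6 + b)) = -2*b*(6 + b))
(15603 + Z(-45))*(1/(42117 + 43737) + 16887) = (15603 - 2*(-45)*(6 - 45))*(1/(42117 + 43737) + 16887) = (15603 - 2*(-45)*(-39))*(1/85854 + 16887) = (15603 - 3510)*(1/85854 + 16887) = 12093*(1449816499/85854) = 5844210307469/28618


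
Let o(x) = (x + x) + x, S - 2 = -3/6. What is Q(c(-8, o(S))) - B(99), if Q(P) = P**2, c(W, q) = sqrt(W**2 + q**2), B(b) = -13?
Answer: 389/4 ≈ 97.250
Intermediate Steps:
S = 3/2 (S = 2 - 3/6 = 2 - 3*1/6 = 2 - 1/2 = 3/2 ≈ 1.5000)
o(x) = 3*x (o(x) = 2*x + x = 3*x)
Q(c(-8, o(S))) - B(99) = (sqrt((-8)**2 + (3*(3/2))**2))**2 - 1*(-13) = (sqrt(64 + (9/2)**2))**2 + 13 = (sqrt(64 + 81/4))**2 + 13 = (sqrt(337/4))**2 + 13 = (sqrt(337)/2)**2 + 13 = 337/4 + 13 = 389/4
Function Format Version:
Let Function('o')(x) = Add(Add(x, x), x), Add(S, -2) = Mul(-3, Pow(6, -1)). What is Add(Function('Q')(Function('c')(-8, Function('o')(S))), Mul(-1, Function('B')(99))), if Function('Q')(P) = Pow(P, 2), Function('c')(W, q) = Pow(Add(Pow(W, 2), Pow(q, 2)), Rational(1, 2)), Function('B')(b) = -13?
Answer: Rational(389, 4) ≈ 97.250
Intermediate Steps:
S = Rational(3, 2) (S = Add(2, Mul(-3, Pow(6, -1))) = Add(2, Mul(-3, Rational(1, 6))) = Add(2, Rational(-1, 2)) = Rational(3, 2) ≈ 1.5000)
Function('o')(x) = Mul(3, x) (Function('o')(x) = Add(Mul(2, x), x) = Mul(3, x))
Add(Function('Q')(Function('c')(-8, Function('o')(S))), Mul(-1, Function('B')(99))) = Add(Pow(Pow(Add(Pow(-8, 2), Pow(Mul(3, Rational(3, 2)), 2)), Rational(1, 2)), 2), Mul(-1, -13)) = Add(Pow(Pow(Add(64, Pow(Rational(9, 2), 2)), Rational(1, 2)), 2), 13) = Add(Pow(Pow(Add(64, Rational(81, 4)), Rational(1, 2)), 2), 13) = Add(Pow(Pow(Rational(337, 4), Rational(1, 2)), 2), 13) = Add(Pow(Mul(Rational(1, 2), Pow(337, Rational(1, 2))), 2), 13) = Add(Rational(337, 4), 13) = Rational(389, 4)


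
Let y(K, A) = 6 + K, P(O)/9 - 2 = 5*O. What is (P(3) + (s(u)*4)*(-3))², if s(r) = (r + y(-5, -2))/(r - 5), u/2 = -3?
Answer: 2634129/121 ≈ 21770.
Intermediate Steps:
P(O) = 18 + 45*O (P(O) = 18 + 9*(5*O) = 18 + 45*O)
u = -6 (u = 2*(-3) = -6)
s(r) = (1 + r)/(-5 + r) (s(r) = (r + (6 - 5))/(r - 5) = (r + 1)/(-5 + r) = (1 + r)/(-5 + r))
(P(3) + (s(u)*4)*(-3))² = ((18 + 45*3) + (((1 - 6)/(-5 - 6))*4)*(-3))² = ((18 + 135) + ((-5/(-11))*4)*(-3))² = (153 + (-1/11*(-5)*4)*(-3))² = (153 + ((5/11)*4)*(-3))² = (153 + (20/11)*(-3))² = (153 - 60/11)² = (1623/11)² = 2634129/121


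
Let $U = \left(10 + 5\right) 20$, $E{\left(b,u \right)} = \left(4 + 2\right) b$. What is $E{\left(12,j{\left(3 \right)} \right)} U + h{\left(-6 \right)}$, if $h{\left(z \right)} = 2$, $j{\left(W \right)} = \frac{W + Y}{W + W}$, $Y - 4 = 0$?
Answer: $21602$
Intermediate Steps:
$Y = 4$ ($Y = 4 + 0 = 4$)
$j{\left(W \right)} = \frac{4 + W}{2 W}$ ($j{\left(W \right)} = \frac{W + 4}{W + W} = \frac{4 + W}{2 W}$)
$E{\left(b,u \right)} = 6 b$
$U = 300$ ($U = 15 \cdot 20 = 300$)
$E{\left(12,j{\left(3 \right)} \right)} U + h{\left(-6 \right)} = 6 \cdot 12 \cdot 300 + 2 = 72 \cdot 300 + 2 = 21600 + 2 = 21602$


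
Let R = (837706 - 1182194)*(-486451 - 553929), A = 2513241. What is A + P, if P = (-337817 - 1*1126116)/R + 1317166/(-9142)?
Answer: 4117053896881455314577/1638239202686240 ≈ 2.5131e+6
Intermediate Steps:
R = 358398425440 (R = -344488*(-1040380) = 358398425440)
P = -236035116913189263/1638239202686240 (P = (-337817 - 1*1126116)/358398425440 + 1317166/(-9142) = (-337817 - 1126116)*(1/358398425440) + 1317166*(-1/9142) = -1463933*1/358398425440 - 658583/4571 = -1463933/358398425440 - 658583/4571 = -236035116913189263/1638239202686240 ≈ -144.08)
A + P = 2513241 - 236035116913189263/1638239202686240 = 4117053896881455314577/1638239202686240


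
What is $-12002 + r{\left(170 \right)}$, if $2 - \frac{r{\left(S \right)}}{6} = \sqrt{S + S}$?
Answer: $-11990 - 12 \sqrt{85} \approx -12101.0$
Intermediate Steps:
$r{\left(S \right)} = 12 - 6 \sqrt{2} \sqrt{S}$ ($r{\left(S \right)} = 12 - 6 \sqrt{S + S} = 12 - 6 \sqrt{2 S} = 12 - 6 \sqrt{2} \sqrt{S}$)
$-12002 + r{\left(170 \right)} = -12002 + \left(12 - 6 \sqrt{2} \sqrt{170}\right) = -12002 + \left(12 - 12 \sqrt{85}\right) = -11990 - 12 \sqrt{85}$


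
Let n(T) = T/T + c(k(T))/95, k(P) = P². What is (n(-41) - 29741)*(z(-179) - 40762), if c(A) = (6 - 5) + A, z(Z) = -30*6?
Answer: 115604568156/95 ≈ 1.2169e+9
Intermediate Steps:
z(Z) = -180
c(A) = 1 + A
n(T) = 96/95 + T²/95 (n(T) = T/T + (1 + T²)/95 = 1 + (1 + T²)*(1/95) = 1 + (1/95 + T²/95) = 96/95 + T²/95)
(n(-41) - 29741)*(z(-179) - 40762) = ((96/95 + (1/95)*(-41)²) - 29741)*(-180 - 40762) = ((96/95 + (1/95)*1681) - 29741)*(-40942) = ((96/95 + 1681/95) - 29741)*(-40942) = (1777/95 - 29741)*(-40942) = -2823618/95*(-40942) = 115604568156/95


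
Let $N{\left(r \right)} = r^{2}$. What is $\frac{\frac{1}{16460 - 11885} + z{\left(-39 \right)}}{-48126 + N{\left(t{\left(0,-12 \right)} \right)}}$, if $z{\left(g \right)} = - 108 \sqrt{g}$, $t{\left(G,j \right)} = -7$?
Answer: $- \frac{1}{219952275} + \frac{108 i \sqrt{39}}{48077} \approx -4.5464 \cdot 10^{-9} + 0.014029 i$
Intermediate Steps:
$\frac{\frac{1}{16460 - 11885} + z{\left(-39 \right)}}{-48126 + N{\left(t{\left(0,-12 \right)} \right)}} = \frac{\frac{1}{16460 - 11885} - 108 \sqrt{-39}}{-48126 + \left(-7\right)^{2}} = \frac{\frac{1}{4575} - 108 i \sqrt{39}}{-48126 + 49} = \frac{\frac{1}{4575} - 108 i \sqrt{39}}{-48077} = \left(\frac{1}{4575} - 108 i \sqrt{39}\right) \left(- \frac{1}{48077}\right) = - \frac{1}{219952275} + \frac{108 i \sqrt{39}}{48077}$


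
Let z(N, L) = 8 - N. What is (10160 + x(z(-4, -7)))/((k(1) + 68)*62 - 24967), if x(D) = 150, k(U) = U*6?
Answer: -10310/20379 ≈ -0.50591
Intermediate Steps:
k(U) = 6*U
(10160 + x(z(-4, -7)))/((k(1) + 68)*62 - 24967) = (10160 + 150)/((6*1 + 68)*62 - 24967) = 10310/((6 + 68)*62 - 24967) = 10310/(74*62 - 24967) = 10310/(4588 - 24967) = 10310/(-20379) = 10310*(-1/20379) = -10310/20379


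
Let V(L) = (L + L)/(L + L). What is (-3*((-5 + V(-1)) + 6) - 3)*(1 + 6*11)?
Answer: -603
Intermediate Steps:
V(L) = 1 (V(L) = (2*L)/((2*L)) = (2*L)*(1/(2*L)) = 1)
(-3*((-5 + V(-1)) + 6) - 3)*(1 + 6*11) = (-3*((-5 + 1) + 6) - 3)*(1 + 6*11) = (-3*(-4 + 6) - 3)*(1 + 66) = (-3*2 - 3)*67 = (-6 - 3)*67 = -9*67 = -603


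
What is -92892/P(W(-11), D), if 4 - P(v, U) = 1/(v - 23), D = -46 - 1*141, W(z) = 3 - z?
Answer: -836028/37 ≈ -22595.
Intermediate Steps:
D = -187 (D = -46 - 141 = -187)
P(v, U) = 4 - 1/(-23 + v) (P(v, U) = 4 - 1/(v - 23) = 4 - 1/(-23 + v))
-92892/P(W(-11), D) = -92892*(-23 + (3 - 1*(-11)))/(-93 + 4*(3 - 1*(-11))) = -92892*(-23 + (3 + 11))/(-93 + 4*(3 + 11)) = -92892*(-23 + 14)/(-93 + 4*14) = -92892*(-9/(-93 + 56)) = -92892/((-⅑*(-37))) = -92892/37/9 = -92892*9/37 = -836028/37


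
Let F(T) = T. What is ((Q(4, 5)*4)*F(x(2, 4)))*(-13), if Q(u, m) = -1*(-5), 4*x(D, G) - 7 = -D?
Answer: -325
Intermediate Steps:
x(D, G) = 7/4 - D/4 (x(D, G) = 7/4 + (-D)/4 = 7/4 - D/4)
Q(u, m) = 5
((Q(4, 5)*4)*F(x(2, 4)))*(-13) = ((5*4)*(7/4 - ¼*2))*(-13) = (20*(7/4 - ½))*(-13) = (20*(5/4))*(-13) = 25*(-13) = -325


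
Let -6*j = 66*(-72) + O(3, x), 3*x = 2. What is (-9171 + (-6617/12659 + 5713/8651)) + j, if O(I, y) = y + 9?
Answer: -16519875531059/1971234162 ≈ -8380.5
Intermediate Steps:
x = ⅔ (x = (⅓)*2 = ⅔ ≈ 0.66667)
O(I, y) = 9 + y
j = 14227/18 (j = -(66*(-72) + (9 + ⅔))/6 = -(-4752 + 29/3)/6 = -⅙*(-14227/3) = 14227/18 ≈ 790.39)
(-9171 + (-6617/12659 + 5713/8651)) + j = (-9171 + (-6617/12659 + 5713/8651)) + 14227/18 = (-9171 + 15077200/109513009) + 14227/18 = -1004328728339/109513009 + 14227/18 = -16519875531059/1971234162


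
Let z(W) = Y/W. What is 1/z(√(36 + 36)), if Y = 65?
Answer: 6*√2/65 ≈ 0.13054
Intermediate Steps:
z(W) = 65/W
1/z(√(36 + 36)) = 1/(65/(√(36 + 36))) = 1/(65/(√72)) = 1/(65/((6*√2))) = 1/(65*(√2/12)) = 1/(65*√2/12) = 6*√2/65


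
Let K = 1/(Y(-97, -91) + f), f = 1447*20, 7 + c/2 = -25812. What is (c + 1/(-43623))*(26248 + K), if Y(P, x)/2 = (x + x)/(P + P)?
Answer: -165989102824899281675/122465552526 ≈ -1.3554e+9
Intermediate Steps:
c = -51638 (c = -14 + 2*(-25812) = -14 - 51624 = -51638)
f = 28940
Y(P, x) = 2*x/P (Y(P, x) = 2*((x + x)/(P + P)) = 2*((2*x)/((2*P))) = 2*((2*x)*(1/(2*P))) = 2*(x/P) = 2*x/P)
K = 97/2807362 (K = 1/(2*(-91)/(-97) + 28940) = 1/(2*(-91)*(-1/97) + 28940) = 1/(182/97 + 28940) = 1/(2807362/97) = 97/2807362 ≈ 3.4552e-5)
(c + 1/(-43623))*(26248 + K) = (-51638 + 1/(-43623))*(26248 + 97/2807362) = (-51638 - 1/43623)*(73687637873/2807362) = -2252604475/43623*73687637873/2807362 = -165989102824899281675/122465552526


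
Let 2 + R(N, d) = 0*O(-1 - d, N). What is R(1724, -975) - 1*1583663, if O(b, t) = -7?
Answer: -1583665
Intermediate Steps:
R(N, d) = -2 (R(N, d) = -2 + 0*(-7) = -2 + 0 = -2)
R(1724, -975) - 1*1583663 = -2 - 1*1583663 = -2 - 1583663 = -1583665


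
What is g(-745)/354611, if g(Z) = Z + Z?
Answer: -1490/354611 ≈ -0.0042018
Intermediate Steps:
g(Z) = 2*Z
g(-745)/354611 = (2*(-745))/354611 = -1490*1/354611 = -1490/354611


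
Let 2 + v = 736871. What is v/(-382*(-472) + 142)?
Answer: 105267/25778 ≈ 4.0836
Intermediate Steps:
v = 736869 (v = -2 + 736871 = 736869)
v/(-382*(-472) + 142) = 736869/(-382*(-472) + 142) = 736869/(180304 + 142) = 736869/180446 = 736869*(1/180446) = 105267/25778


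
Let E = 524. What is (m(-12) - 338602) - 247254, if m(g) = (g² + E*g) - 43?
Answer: -592043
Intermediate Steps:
m(g) = -43 + g² + 524*g (m(g) = (g² + 524*g) - 43 = -43 + g² + 524*g)
(m(-12) - 338602) - 247254 = ((-43 + (-12)² + 524*(-12)) - 338602) - 247254 = ((-43 + 144 - 6288) - 338602) - 247254 = (-6187 - 338602) - 247254 = -344789 - 247254 = -592043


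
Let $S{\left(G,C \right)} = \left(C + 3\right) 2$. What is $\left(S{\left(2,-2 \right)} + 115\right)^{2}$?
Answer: $13689$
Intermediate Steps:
$S{\left(G,C \right)} = 6 + 2 C$ ($S{\left(G,C \right)} = \left(3 + C\right) 2 = 6 + 2 C$)
$\left(S{\left(2,-2 \right)} + 115\right)^{2} = \left(\left(6 + 2 \left(-2\right)\right) + 115\right)^{2} = \left(\left(6 - 4\right) + 115\right)^{2} = \left(2 + 115\right)^{2} = 117^{2} = 13689$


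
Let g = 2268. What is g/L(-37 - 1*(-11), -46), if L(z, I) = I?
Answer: -1134/23 ≈ -49.304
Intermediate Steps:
g/L(-37 - 1*(-11), -46) = 2268/(-46) = 2268*(-1/46) = -1134/23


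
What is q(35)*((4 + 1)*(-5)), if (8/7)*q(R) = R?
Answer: -6125/8 ≈ -765.63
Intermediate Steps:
q(R) = 7*R/8
q(35)*((4 + 1)*(-5)) = ((7/8)*35)*((4 + 1)*(-5)) = 245*(5*(-5))/8 = (245/8)*(-25) = -6125/8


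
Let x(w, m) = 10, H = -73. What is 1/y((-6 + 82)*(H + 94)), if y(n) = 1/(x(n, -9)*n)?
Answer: 15960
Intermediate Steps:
y(n) = 1/(10*n)
1/y((-6 + 82)*(H + 94)) = 1/(1/(10*(((-6 + 82)*(-73 + 94))))) = 1/(1/(10*((76*21)))) = 1/((⅒)/1596) = 1/((⅒)*(1/1596)) = 1/(1/15960) = 15960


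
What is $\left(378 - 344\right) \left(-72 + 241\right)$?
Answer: $5746$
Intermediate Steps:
$\left(378 - 344\right) \left(-72 + 241\right) = 34 \cdot 169 = 5746$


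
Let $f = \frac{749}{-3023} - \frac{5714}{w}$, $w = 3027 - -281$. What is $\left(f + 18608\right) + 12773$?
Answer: $\frac{156896442445}{5000042} \approx 31379.0$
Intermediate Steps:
$w = 3308$ ($w = 3027 + 281 = 3308$)
$f = - \frac{9875557}{5000042}$ ($f = \frac{749}{-3023} - \frac{5714}{3308} = 749 \left(- \frac{1}{3023}\right) - \frac{2857}{1654} = - \frac{749}{3023} - \frac{2857}{1654} = - \frac{9875557}{5000042} \approx -1.9751$)
$\left(f + 18608\right) + 12773 = \left(- \frac{9875557}{5000042} + 18608\right) + 12773 = \frac{93030905979}{5000042} + 12773 = \frac{156896442445}{5000042}$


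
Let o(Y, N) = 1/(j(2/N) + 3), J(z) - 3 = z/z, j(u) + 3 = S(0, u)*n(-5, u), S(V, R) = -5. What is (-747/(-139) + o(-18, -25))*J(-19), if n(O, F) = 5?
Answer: 74144/3475 ≈ 21.336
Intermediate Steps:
j(u) = -28 (j(u) = -3 - 5*5 = -3 - 25 = -28)
J(z) = 4 (J(z) = 3 + z/z = 3 + 1 = 4)
o(Y, N) = -1/25 (o(Y, N) = 1/(-28 + 3) = 1/(-25) = -1/25)
(-747/(-139) + o(-18, -25))*J(-19) = (-747/(-139) - 1/25)*4 = (-747*(-1/139) - 1/25)*4 = (747/139 - 1/25)*4 = (18536/3475)*4 = 74144/3475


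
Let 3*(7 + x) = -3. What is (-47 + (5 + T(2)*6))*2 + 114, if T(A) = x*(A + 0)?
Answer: -162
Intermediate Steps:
x = -8 (x = -7 + (⅓)*(-3) = -7 - 1 = -8)
T(A) = -8*A (T(A) = -8*(A + 0) = -8*A)
(-47 + (5 + T(2)*6))*2 + 114 = (-47 + (5 - 8*2*6))*2 + 114 = (-47 + (5 - 16*6))*2 + 114 = (-47 + (5 - 96))*2 + 114 = (-47 - 91)*2 + 114 = -138*2 + 114 = -276 + 114 = -162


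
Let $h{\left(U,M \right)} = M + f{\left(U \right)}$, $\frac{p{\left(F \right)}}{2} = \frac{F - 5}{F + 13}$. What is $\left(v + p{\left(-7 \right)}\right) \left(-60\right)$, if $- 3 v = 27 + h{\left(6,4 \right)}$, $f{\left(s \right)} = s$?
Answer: $980$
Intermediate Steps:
$p{\left(F \right)} = \frac{2 \left(-5 + F\right)}{13 + F}$ ($p{\left(F \right)} = 2 \frac{F - 5}{F + 13} = 2 \frac{-5 + F}{13 + F} = \frac{2 \left(-5 + F\right)}{13 + F}$)
$h{\left(U,M \right)} = M + U$
$v = - \frac{37}{3}$ ($v = - \frac{27 + \left(4 + 6\right)}{3} = - \frac{27 + 10}{3} = \left(- \frac{1}{3}\right) 37 = - \frac{37}{3} \approx -12.333$)
$\left(v + p{\left(-7 \right)}\right) \left(-60\right) = \left(- \frac{37}{3} + \frac{2 \left(-5 - 7\right)}{13 - 7}\right) \left(-60\right) = \left(- \frac{37}{3} + 2 \cdot \frac{1}{6} \left(-12\right)\right) \left(-60\right) = \left(- \frac{37}{3} - 4\right) \left(-60\right) = \left(- \frac{49}{3}\right) \left(-60\right) = 980$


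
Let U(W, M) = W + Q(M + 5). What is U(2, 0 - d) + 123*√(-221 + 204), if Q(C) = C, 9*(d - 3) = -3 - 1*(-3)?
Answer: 4 + 123*I*√17 ≈ 4.0 + 507.14*I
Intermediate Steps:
d = 3 (d = 3 + (-3 - 1*(-3))/9 = 3 + (-3 + 3)/9 = 3 + (⅑)*0 = 3 + 0 = 3)
U(W, M) = 5 + M + W (U(W, M) = W + (M + 5) = W + (5 + M) = 5 + M + W)
U(2, 0 - d) + 123*√(-221 + 204) = (5 + (0 - 1*3) + 2) + 123*√(-221 + 204) = (5 + (0 - 3) + 2) + 123*√(-17) = (5 - 3 + 2) + 123*(I*√17) = 4 + 123*I*√17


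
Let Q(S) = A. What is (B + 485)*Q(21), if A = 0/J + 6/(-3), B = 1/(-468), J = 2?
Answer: -226979/234 ≈ -970.00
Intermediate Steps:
B = -1/468 ≈ -0.0021368
A = -2 (A = 0/2 + 6/(-3) = 0*(½) + 6*(-⅓) = 0 - 2 = -2)
Q(S) = -2
(B + 485)*Q(21) = (-1/468 + 485)*(-2) = (226979/468)*(-2) = -226979/234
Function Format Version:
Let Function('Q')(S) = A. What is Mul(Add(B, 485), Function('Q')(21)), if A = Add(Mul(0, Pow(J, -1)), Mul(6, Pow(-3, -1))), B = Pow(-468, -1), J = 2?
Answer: Rational(-226979, 234) ≈ -970.00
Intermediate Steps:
B = Rational(-1, 468) ≈ -0.0021368
A = -2 (A = Add(Mul(0, Pow(2, -1)), Mul(6, Pow(-3, -1))) = Add(Mul(0, Rational(1, 2)), Mul(6, Rational(-1, 3))) = Add(0, -2) = -2)
Function('Q')(S) = -2
Mul(Add(B, 485), Function('Q')(21)) = Mul(Add(Rational(-1, 468), 485), -2) = Mul(Rational(226979, 468), -2) = Rational(-226979, 234)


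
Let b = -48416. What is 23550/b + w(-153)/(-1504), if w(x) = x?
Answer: -875361/2275552 ≈ -0.38468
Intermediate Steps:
23550/b + w(-153)/(-1504) = 23550/(-48416) - 153/(-1504) = 23550*(-1/48416) - 153*(-1/1504) = -11775/24208 + 153/1504 = -875361/2275552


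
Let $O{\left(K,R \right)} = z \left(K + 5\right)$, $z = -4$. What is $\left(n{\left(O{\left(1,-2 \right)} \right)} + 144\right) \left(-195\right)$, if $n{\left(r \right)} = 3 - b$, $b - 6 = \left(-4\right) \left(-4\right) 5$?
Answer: $-11895$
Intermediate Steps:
$O{\left(K,R \right)} = -20 - 4 K$ ($O{\left(K,R \right)} = - 4 \left(K + 5\right) = - 4 \left(5 + K\right) = -20 - 4 K$)
$b = 86$ ($b = 6 + \left(-4\right) \left(-4\right) 5 = 6 + 16 \cdot 5 = 6 + 80 = 86$)
$n{\left(r \right)} = -83$ ($n{\left(r \right)} = 3 - 86 = -83$)
$\left(n{\left(O{\left(1,-2 \right)} \right)} + 144\right) \left(-195\right) = \left(-83 + 144\right) \left(-195\right) = 61 \left(-195\right) = -11895$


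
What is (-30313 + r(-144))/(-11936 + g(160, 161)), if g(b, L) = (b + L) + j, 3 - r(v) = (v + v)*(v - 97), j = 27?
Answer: 49859/5794 ≈ 8.6053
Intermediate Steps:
r(v) = 3 - 2*v*(-97 + v) (r(v) = 3 - (v + v)*(v - 97) = 3 - 2*v*(-97 + v))
g(b, L) = 27 + L + b (g(b, L) = (b + L) + 27 = (L + b) + 27 = 27 + L + b)
(-30313 + r(-144))/(-11936 + g(160, 161)) = (-30313 + (3 - 2*(-144)² + 194*(-144)))/(-11936 + (27 + 161 + 160)) = (-30313 + (3 - 2*20736 - 27936))/(-11936 + 348) = (-30313 + (3 - 41472 - 27936))/(-11588) = (-30313 - 69405)*(-1/11588) = -99718*(-1/11588) = 49859/5794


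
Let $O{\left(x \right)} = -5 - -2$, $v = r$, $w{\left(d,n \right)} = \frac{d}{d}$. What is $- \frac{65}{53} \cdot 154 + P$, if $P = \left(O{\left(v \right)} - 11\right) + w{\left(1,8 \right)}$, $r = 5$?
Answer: $- \frac{10699}{53} \approx -201.87$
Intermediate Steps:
$w{\left(d,n \right)} = 1$
$v = 5$
$O{\left(x \right)} = -3$ ($O{\left(x \right)} = -5 + 2 = -3$)
$P = -13$ ($P = \left(-3 - 11\right) + 1 = -14 + 1 = -13$)
$- \frac{65}{53} \cdot 154 + P = - \frac{65}{53} \cdot 154 - 13 = \left(-65\right) \frac{1}{53} \cdot 154 - 13 = \left(- \frac{65}{53}\right) 154 - 13 = - \frac{10010}{53} - 13 = - \frac{10699}{53}$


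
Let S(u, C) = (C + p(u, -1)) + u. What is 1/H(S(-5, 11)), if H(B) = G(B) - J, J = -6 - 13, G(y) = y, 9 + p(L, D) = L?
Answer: 1/11 ≈ 0.090909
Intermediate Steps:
p(L, D) = -9 + L
J = -19
S(u, C) = -9 + C + 2*u (S(u, C) = (C + (-9 + u)) + u = (-9 + C + u) + u = -9 + C + 2*u)
H(B) = 19 + B (H(B) = B - 1*(-19) = B + 19 = 19 + B)
1/H(S(-5, 11)) = 1/(19 + (-9 + 11 + 2*(-5))) = 1/(19 + (-9 + 11 - 10)) = 1/(19 - 8) = 1/11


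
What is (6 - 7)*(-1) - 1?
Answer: 0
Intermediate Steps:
(6 - 7)*(-1) - 1 = -1*(-1) - 1 = 1 - 1 = 0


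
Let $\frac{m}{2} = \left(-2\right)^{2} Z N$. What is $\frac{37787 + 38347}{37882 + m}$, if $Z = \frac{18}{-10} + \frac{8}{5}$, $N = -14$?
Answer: $\frac{63445}{31587} \approx 2.0086$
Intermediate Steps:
$Z = - \frac{1}{5}$ ($Z = 18 \left(- \frac{1}{10}\right) + 8 \cdot \frac{1}{5} = - \frac{9}{5} + \frac{8}{5} = - \frac{1}{5} \approx -0.2$)
$m = \frac{112}{5}$ ($m = 2 \left(-2\right)^{2} \left(- \frac{1}{5}\right) \left(-14\right) = 2 \cdot 4 \left(- \frac{1}{5}\right) \left(-14\right) = 2 \left(\left(- \frac{4}{5}\right) \left(-14\right)\right) = 2 \cdot \frac{56}{5} = \frac{112}{5} \approx 22.4$)
$\frac{37787 + 38347}{37882 + m} = \frac{37787 + 38347}{37882 + \frac{112}{5}} = \frac{76134}{\frac{189522}{5}} = 76134 \cdot \frac{5}{189522} = \frac{63445}{31587}$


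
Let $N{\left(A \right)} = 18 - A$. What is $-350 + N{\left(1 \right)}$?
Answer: $-333$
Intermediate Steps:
$-350 + N{\left(1 \right)} = -350 + \left(18 - 1\right) = -350 + 17 = -333$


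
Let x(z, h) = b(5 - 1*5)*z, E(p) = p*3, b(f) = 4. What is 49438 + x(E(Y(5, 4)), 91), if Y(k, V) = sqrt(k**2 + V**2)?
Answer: 49438 + 12*sqrt(41) ≈ 49515.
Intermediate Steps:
Y(k, V) = sqrt(V**2 + k**2)
E(p) = 3*p
x(z, h) = 4*z
49438 + x(E(Y(5, 4)), 91) = 49438 + 4*(3*sqrt(4**2 + 5**2)) = 49438 + 4*(3*sqrt(16 + 25)) = 49438 + 4*(3*sqrt(41)) = 49438 + 12*sqrt(41)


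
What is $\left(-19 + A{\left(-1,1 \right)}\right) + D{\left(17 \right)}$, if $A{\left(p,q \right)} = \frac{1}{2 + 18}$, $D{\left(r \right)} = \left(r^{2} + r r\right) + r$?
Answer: $\frac{11521}{20} \approx 576.05$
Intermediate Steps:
$D{\left(r \right)} = r + 2 r^{2}$ ($D{\left(r \right)} = \left(r^{2} + r^{2}\right) + r = 2 r^{2} + r = r + 2 r^{2}$)
$A{\left(p,q \right)} = \frac{1}{20}$
$\left(-19 + A{\left(-1,1 \right)}\right) + D{\left(17 \right)} = \left(-19 + \frac{1}{20}\right) + 17 \left(1 + 2 \cdot 17\right) = - \frac{379}{20} + 17 \left(1 + 34\right) = - \frac{379}{20} + 17 \cdot 35 = - \frac{379}{20} + 595 = \frac{11521}{20}$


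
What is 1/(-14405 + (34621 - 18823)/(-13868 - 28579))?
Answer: -14149/203821611 ≈ -6.9419e-5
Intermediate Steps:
1/(-14405 + (34621 - 18823)/(-13868 - 28579)) = 1/(-14405 + 15798/(-42447)) = 1/(-14405 + 15798*(-1/42447)) = 1/(-14405 - 5266/14149) = 1/(-203821611/14149) = -14149/203821611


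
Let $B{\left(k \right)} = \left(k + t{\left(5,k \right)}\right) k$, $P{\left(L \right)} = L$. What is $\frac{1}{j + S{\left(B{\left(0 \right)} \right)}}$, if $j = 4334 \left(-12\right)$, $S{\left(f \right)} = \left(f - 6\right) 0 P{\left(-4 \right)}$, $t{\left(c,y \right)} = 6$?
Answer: $- \frac{1}{52008} \approx -1.9228 \cdot 10^{-5}$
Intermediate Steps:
$B{\left(k \right)} = k \left(6 + k\right)$ ($B{\left(k \right)} = \left(k + 6\right) k = \left(6 + k\right) k = k \left(6 + k\right)$)
$S{\left(f \right)} = 0$ ($S{\left(f \right)} = \left(f - 6\right) 0 \left(-4\right) = \left(-6 + f\right) 0 \left(-4\right) = 0 \left(-4\right) = 0$)
$j = -52008$
$\frac{1}{j + S{\left(B{\left(0 \right)} \right)}} = \frac{1}{-52008 + 0} = \frac{1}{-52008} = - \frac{1}{52008}$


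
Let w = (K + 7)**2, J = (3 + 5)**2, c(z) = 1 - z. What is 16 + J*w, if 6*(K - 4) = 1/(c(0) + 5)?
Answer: 631732/81 ≈ 7799.2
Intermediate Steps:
K = 145/36 (K = 4 + 1/(6*((1 - 1*0) + 5)) = 4 + 1/(6*((1 + 0) + 5)) = 4 + 1/(6*(1 + 5)) = 4 + (1/6)/6 = 4 + (1/6)*(1/6) = 4 + 1/36 = 145/36 ≈ 4.0278)
J = 64 (J = 8**2 = 64)
w = 157609/1296 (w = (145/36 + 7)**2 = (397/36)**2 = 157609/1296 ≈ 121.61)
16 + J*w = 16 + 64*(157609/1296) = 16 + 630436/81 = 631732/81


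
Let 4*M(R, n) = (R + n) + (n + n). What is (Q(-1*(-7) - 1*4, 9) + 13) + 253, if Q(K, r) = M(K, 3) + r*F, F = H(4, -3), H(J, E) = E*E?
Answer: 350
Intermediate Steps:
H(J, E) = E²
F = 9 (F = (-3)² = 9)
M(R, n) = R/4 + 3*n/4 (M(R, n) = ((R + n) + (n + n))/4 = ((R + n) + 2*n)/4 = (R + 3*n)/4 = R/4 + 3*n/4)
Q(K, r) = 9/4 + 9*r + K/4 (Q(K, r) = (K/4 + (¾)*3) + r*9 = (K/4 + 9/4) + 9*r = (9/4 + K/4) + 9*r = 9/4 + 9*r + K/4)
(Q(-1*(-7) - 1*4, 9) + 13) + 253 = ((9/4 + 9*9 + (-1*(-7) - 1*4)/4) + 13) + 253 = ((9/4 + 81 + (7 - 4)/4) + 13) + 253 = ((9/4 + 81 + (¼)*3) + 13) + 253 = ((9/4 + 81 + ¾) + 13) + 253 = (84 + 13) + 253 = 97 + 253 = 350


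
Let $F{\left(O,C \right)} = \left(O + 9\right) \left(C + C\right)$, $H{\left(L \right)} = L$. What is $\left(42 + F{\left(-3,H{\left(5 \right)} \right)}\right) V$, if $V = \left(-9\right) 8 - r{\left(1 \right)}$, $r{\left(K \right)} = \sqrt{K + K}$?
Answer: $-7344 - 102 \sqrt{2} \approx -7488.3$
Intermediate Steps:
$r{\left(K \right)} = \sqrt{2} \sqrt{K}$ ($r{\left(K \right)} = \sqrt{2 K} = \sqrt{2} \sqrt{K}$)
$F{\left(O,C \right)} = 2 C \left(9 + O\right)$ ($F{\left(O,C \right)} = \left(9 + O\right) 2 C = 2 C \left(9 + O\right)$)
$V = -72 - \sqrt{2}$ ($V = \left(-9\right) 8 - \sqrt{2} \sqrt{1} = -72 - \sqrt{2} \cdot 1 = -72 - \sqrt{2} \approx -73.414$)
$\left(42 + F{\left(-3,H{\left(5 \right)} \right)}\right) V = \left(42 + 2 \cdot 5 \left(9 - 3\right)\right) \left(-72 - \sqrt{2}\right) = \left(42 + 2 \cdot 5 \cdot 6\right) \left(-72 - \sqrt{2}\right) = \left(42 + 60\right) \left(-72 - \sqrt{2}\right) = 102 \left(-72 - \sqrt{2}\right) = -7344 - 102 \sqrt{2}$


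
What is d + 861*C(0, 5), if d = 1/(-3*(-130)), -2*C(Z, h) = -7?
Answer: 587633/195 ≈ 3013.5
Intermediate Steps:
C(Z, h) = 7/2 (C(Z, h) = -½*(-7) = 7/2)
d = 1/390 ≈ 0.0025641
d + 861*C(0, 5) = 1/390 + 861*(7/2) = 1/390 + 6027/2 = 587633/195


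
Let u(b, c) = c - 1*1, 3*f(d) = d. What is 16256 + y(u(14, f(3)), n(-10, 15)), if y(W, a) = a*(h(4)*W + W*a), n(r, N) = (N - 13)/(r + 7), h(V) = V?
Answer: 16256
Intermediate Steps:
f(d) = d/3
u(b, c) = -1 + c (u(b, c) = c - 1 = -1 + c)
n(r, N) = (-13 + N)/(7 + r)
y(W, a) = a*(4*W + W*a)
16256 + y(u(14, f(3)), n(-10, 15)) = 16256 + (-1 + (1/3)*3)*((-13 + 15)/(7 - 10))*(4 + (-13 + 15)/(7 - 10)) = 16256 + (-1 + 1)*(2/(-3))*(4 + 2/(-3)) = 16256 + 0*(-1/3*2)*(4 - 1/3*2) = 16256 + 0*(-2/3)*(4 - 2/3) = 16256 + 0*(-2/3)*(10/3) = 16256 + 0 = 16256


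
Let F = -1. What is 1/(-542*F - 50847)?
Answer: -1/50305 ≈ -1.9879e-5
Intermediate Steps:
1/(-542*F - 50847) = 1/(-542*(-1) - 50847) = 1/(542 - 50847) = 1/(-50305) = -1/50305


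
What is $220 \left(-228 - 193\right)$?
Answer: $-92620$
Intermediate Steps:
$220 \left(-228 - 193\right) = 220 \left(-421\right) = -92620$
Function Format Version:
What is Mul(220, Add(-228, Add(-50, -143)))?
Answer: -92620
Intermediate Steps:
Mul(220, Add(-228, Add(-50, -143))) = Mul(220, Add(-228, -193)) = Mul(220, -421) = -92620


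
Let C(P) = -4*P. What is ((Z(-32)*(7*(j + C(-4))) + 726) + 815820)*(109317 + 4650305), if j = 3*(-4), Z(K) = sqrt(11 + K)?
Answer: 3886450305612 + 133269416*I*sqrt(21) ≈ 3.8865e+12 + 6.1072e+8*I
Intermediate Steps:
j = -12
((Z(-32)*(7*(j + C(-4))) + 726) + 815820)*(109317 + 4650305) = ((sqrt(11 - 32)*(7*(-12 - 4*(-4))) + 726) + 815820)*(109317 + 4650305) = ((sqrt(-21)*(7*(-12 + 16)) + 726) + 815820)*4759622 = (((I*sqrt(21))*(7*4) + 726) + 815820)*4759622 = (((I*sqrt(21))*28 + 726) + 815820)*4759622 = ((28*I*sqrt(21) + 726) + 815820)*4759622 = ((726 + 28*I*sqrt(21)) + 815820)*4759622 = (816546 + 28*I*sqrt(21))*4759622 = 3886450305612 + 133269416*I*sqrt(21)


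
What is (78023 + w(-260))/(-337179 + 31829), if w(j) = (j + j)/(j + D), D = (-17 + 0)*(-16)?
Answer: -233939/916050 ≈ -0.25538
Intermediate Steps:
D = 272 (D = -17*(-16) = 272)
w(j) = 2*j/(272 + j) (w(j) = (j + j)/(j + 272) = (2*j)/(272 + j) = 2*j/(272 + j))
(78023 + w(-260))/(-337179 + 31829) = (78023 + 2*(-260)/(272 - 260))/(-337179 + 31829) = (78023 + 2*(-260)/12)/(-305350) = (78023 + 2*(-260)*(1/12))*(-1/305350) = (78023 - 130/3)*(-1/305350) = (233939/3)*(-1/305350) = -233939/916050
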